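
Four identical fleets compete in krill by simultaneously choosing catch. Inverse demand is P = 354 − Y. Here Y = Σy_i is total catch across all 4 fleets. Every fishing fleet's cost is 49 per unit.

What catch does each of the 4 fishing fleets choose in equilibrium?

A representative fishing fleet's profit is π_i = y_i(354 − Y) − 49y_i, with Y = y_i + Σ_{j≠i} y_j.
First-order condition: 305 − 2y_i − Σ_{j≠i} y_j = 0.
With identical fishing fleets, set every y_j = y: then 305 − 2y − 3y = 0, i.e. y = 305/5 = 61.

61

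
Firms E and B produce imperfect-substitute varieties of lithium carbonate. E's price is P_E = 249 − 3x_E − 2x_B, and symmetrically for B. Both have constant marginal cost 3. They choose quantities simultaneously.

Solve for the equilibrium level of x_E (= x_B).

Firm E's profit: π = x_E(249 − 3x_E − 2x_B) − 3x_E.
∂π/∂x_E = 246 − 6x_E − 2x_B = 0 ⇒ x_E = 41 − (1/3)x_B.
By symmetry x_B = x_E; substituting into the reaction function, (4/3)x_E = 41 and x_E = 30.75.

30.75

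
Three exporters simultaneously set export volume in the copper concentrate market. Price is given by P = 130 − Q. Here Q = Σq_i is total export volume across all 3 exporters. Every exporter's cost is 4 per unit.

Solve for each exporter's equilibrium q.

A representative exporter's profit is π_i = q_i(130 − Q) − 4q_i, with Q = q_i + Σ_{j≠i} q_j.
First-order condition: 126 − 2q_i − Σ_{j≠i} q_j = 0.
With identical exporters, set every q_j = q: then 126 − 2q − 2q = 0, i.e. q = 126/4 = 31.5.

31.5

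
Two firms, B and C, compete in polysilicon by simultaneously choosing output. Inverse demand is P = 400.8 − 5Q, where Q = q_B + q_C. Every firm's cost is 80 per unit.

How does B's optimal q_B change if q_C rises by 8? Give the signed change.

Firm B's profit: π = q_B(400.8 − 5(q_B + q_C)) − 80q_B.
∂π/∂q_B = 320.8 − 10q_B − 5q_C = 0, so q_B = 32.08 − 0.5q_C.
The reaction-function slope is −0.5, so an 8-unit rise in q_C moves q_B by −0.5 × 8 = −4. B's best response falls — the actions are strategic substitutes.

-4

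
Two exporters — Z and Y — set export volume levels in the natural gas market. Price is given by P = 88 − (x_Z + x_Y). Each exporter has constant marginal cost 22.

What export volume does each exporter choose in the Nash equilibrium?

Exporter Z's profit: π = x_Z(88 − (x_Z + x_Y)) − 22x_Z.
∂π/∂x_Z = 66 − 2x_Z − x_Y = 0, so x_Z = 33 − 0.5x_Y.
Setting x_Z = x_Y in the reaction function: x_Z = 33 − 0.5x_Z, so x_Z = 33 / 1.5 = 22.

22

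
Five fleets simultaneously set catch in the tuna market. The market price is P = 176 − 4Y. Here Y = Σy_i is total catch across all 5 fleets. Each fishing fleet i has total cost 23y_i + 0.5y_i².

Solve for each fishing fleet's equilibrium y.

6.12

A representative fishing fleet's profit is π_i = y_i(176 − 4Y) − 23y_i − 0.5y_i², with Y = y_i + Σ_{j≠i} y_j.
First-order condition: 153 − 9y_i − 4Σ_{j≠i} y_j = 0.
With identical fishing fleets, set every y_j = y: then 153 − 9y − 16y = 0, i.e. y = 153/25 = 6.12.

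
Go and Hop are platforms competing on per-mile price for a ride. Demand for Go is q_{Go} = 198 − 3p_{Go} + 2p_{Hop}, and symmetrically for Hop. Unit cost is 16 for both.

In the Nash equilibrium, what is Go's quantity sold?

136.5

Go's profit: π = (p_{Go} − 16)(198 − 3p_{Go} + 2p_{Hop}).
∂π/∂p_{Go} = 246 − 6p_{Go} + 2p_{Hop} = 0 ⇒ p_{Go} = 41 + (1/3)p_{Hop}.
The game is symmetric, so in equilibrium p_{Hop} = p_{Go}: the reaction function gives (2/3)p_{Go} = 41, hence p_{Go} = 61.5.
q_{Go} = 198 − 3·61.5 + 2·61.5 = 136.5.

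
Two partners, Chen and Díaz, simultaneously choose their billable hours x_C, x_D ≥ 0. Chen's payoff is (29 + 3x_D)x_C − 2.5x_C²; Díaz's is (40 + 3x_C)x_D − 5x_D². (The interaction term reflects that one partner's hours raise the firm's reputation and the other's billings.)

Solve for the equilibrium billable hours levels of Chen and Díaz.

10, 7

Expanding Chen's payoff: 29x_C + 3x_Dx_C − 2.5x_C².
∂π/∂x_C = 29 + 3x_D − 5x_C = 0, so x_C = 5.8 + 0.6x_D.
Likewise for Díaz: x_D = 4 + 0.3x_C.
Solving the two reaction functions simultaneously: (1 − (0.6)(0.3))x_C = 5.8 + 0.6·4, so 0.82x_C = 8.2 and x_C = 10.
Then x_D = 4 + 0.3·10 = 7.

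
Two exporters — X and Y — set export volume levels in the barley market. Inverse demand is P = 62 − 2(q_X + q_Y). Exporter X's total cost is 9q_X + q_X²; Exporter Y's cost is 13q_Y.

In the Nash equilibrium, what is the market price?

31.8

Exporter X's profit: π = q_X(62 − 2(q_X + q_Y)) − 9q_X − q_X².
∂π/∂q_X = 53 − 6q_X − 2q_Y = 0, so q_X = 53/6 − (1/3)q_Y.
For Y: ∂π/∂q_Y = 49 − 4q_Y − 2q_X = 0 ⇒ q_Y = 12.25 − 0.5q_X.
Solving the two reaction functions simultaneously: (1 − (−1/3)(−0.5))q_X = 53/6 − (1/3)·12.25, so (5/6)q_X = 4.75 and q_X = 5.7.
Then q_Y = 12.25 − 0.5·5.7 = 9.4.
Equilibrium price: P = 62 − 2·15.1 = 31.8.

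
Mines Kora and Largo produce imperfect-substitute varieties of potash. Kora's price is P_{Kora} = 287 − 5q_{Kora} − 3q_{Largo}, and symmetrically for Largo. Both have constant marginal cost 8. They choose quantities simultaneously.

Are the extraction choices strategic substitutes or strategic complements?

strategic substitutes

Mine Kora's profit: π = q_{Kora}(287 − 5q_{Kora} − 3q_{Largo}) − 8q_{Kora}.
∂π/∂q_{Kora} = 279 − 10q_{Kora} − 3q_{Largo} = 0 ⇒ q_{Kora} = 27.9 − 0.3q_{Largo}.
The best-response slope dq_{Kora}/dq_{Largo} = −0.3 < 0: the reaction function is downward-sloping, so the choices are strategic substitutes.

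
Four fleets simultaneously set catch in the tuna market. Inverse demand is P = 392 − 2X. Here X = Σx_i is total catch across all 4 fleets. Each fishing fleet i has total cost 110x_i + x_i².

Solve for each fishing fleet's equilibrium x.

23.5

A representative fishing fleet's profit is π_i = x_i(392 − 2X) − 110x_i − x_i², with X = x_i + Σ_{j≠i} x_j.
First-order condition: 282 − 6x_i − 2Σ_{j≠i} x_j = 0.
In a symmetric equilibrium every fishing fleet chooses the same x, so Σ_{j≠i} x_j = 3x. The condition becomes 282 − 12x = 0, giving x = 282/12 = 23.5.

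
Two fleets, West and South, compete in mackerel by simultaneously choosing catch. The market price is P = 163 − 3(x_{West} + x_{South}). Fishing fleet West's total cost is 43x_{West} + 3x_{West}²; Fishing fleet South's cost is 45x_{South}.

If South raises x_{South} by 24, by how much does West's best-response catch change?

Fishing fleet West's profit: π = x_{West}(163 − 3(x_{West} + x_{South})) − 43x_{West} − 3x_{West}².
∂π/∂x_{West} = 120 − 12x_{West} − 3x_{South} = 0, so x_{West} = 10 − 0.25x_{South}.
The reaction-function slope is −0.25, so a 24-unit rise in x_{South} moves x_{West} by −0.25 × 24 = −6. West's best response falls — the actions are strategic substitutes.

-6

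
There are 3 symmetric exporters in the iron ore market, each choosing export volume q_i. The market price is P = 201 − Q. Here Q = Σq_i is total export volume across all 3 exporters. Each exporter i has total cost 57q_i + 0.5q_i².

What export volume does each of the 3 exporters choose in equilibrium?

28.8

A representative exporter's profit is π_i = q_i(201 − Q) − 57q_i − 0.5q_i², with Q = q_i + Σ_{j≠i} q_j.
First-order condition: 144 − 3q_i − Σ_{j≠i} q_j = 0.
With identical exporters, set every q_j = q: then 144 − 3q − 2q = 0, i.e. q = 144/5 = 28.8.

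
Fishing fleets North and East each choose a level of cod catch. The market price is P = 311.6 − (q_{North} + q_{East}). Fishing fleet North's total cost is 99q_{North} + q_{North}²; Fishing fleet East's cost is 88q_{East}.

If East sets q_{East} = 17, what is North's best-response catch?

48.9

Fishing fleet North's profit: π = q_{North}(311.6 − (q_{North} + q_{East})) − 99q_{North} − q_{North}².
∂π/∂q_{North} = 212.6 − 4q_{North} − q_{East} = 0, so q_{North} = 53.15 − 0.25q_{East}.
At q_{East} = 17: q_{North} = 53.15 − 0.25·17 = 48.9.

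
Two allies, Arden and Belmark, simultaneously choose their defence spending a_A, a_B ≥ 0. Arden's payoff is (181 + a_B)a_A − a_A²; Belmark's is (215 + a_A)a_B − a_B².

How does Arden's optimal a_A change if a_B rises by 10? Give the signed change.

Expanding Arden's payoff: 181a_A + a_Ba_A − a_A².
∂π/∂a_A = 181 + a_B − 2a_A = 0, so a_A = 90.5 + 0.5a_B.
The reaction-function slope is 0.5, so a 10-unit rise in a_B moves a_A by 0.5 × 10 = 5. Arden's best response rises — the actions are strategic complements.

5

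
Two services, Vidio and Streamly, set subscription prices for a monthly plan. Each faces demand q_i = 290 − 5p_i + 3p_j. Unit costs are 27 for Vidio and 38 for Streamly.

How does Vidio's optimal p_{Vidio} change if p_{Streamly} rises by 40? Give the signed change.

12

Vidio's profit: π = (p_{Vidio} − 27)(290 − 5p_{Vidio} + 3p_{Streamly}).
∂π/∂p_{Vidio} = 425 − 10p_{Vidio} + 3p_{Streamly} = 0 ⇒ p_{Vidio} = 42.5 + 0.3p_{Streamly}.
The reaction-function slope is 0.3, so a 40-unit rise in p_{Streamly} moves p_{Vidio} by 0.3 × 40 = 12. Vidio's best response rises — the actions are strategic complements.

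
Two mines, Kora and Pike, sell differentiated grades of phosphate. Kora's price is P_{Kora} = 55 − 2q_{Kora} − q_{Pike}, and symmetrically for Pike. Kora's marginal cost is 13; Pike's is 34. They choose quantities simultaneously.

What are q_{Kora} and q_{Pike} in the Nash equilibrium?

9.8, 2.8

Mine Kora's profit: π = q_{Kora}(55 − 2q_{Kora} − q_{Pike}) − 13q_{Kora}.
∂π/∂q_{Kora} = 42 − 4q_{Kora} − q_{Pike} = 0 ⇒ q_{Kora} = 10.5 − 0.25q_{Pike}.
Similarly q_{Pike} = 5.25 − 0.25q_{Kora}.
Solving the two reaction functions simultaneously: (1 − (−0.25)(−0.25))q_{Kora} = 10.5 − 0.25·5.25, so 0.9375q_{Kora} = 9.1875 and q_{Kora} = 9.8.
Then q_{Pike} = 5.25 − 0.25·9.8 = 2.8.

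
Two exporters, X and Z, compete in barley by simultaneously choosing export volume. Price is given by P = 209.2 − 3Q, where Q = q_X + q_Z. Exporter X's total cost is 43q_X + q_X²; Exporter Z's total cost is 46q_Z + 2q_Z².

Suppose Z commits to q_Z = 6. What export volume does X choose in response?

Exporter X's profit: π = q_X(209.2 − 3(q_X + q_Z)) − 43q_X − q_X².
∂π/∂q_X = 166.2 − 8q_X − 3q_Z = 0, so q_X = 20.775 − 0.375q_Z.
At q_Z = 6: q_X = 20.775 − 0.375·6 = 18.525.

18.525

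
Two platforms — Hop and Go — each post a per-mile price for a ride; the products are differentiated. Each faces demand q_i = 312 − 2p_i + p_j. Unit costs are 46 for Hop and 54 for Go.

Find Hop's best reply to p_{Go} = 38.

110.5

Hop's profit: π = (p_{Hop} − 46)(312 − 2p_{Hop} + p_{Go}).
∂π/∂p_{Hop} = 404 − 4p_{Hop} + p_{Go} = 0 ⇒ p_{Hop} = 101 + 0.25p_{Go}.
At p_{Go} = 38: p_{Hop} = 101 + 0.25·38 = 110.5.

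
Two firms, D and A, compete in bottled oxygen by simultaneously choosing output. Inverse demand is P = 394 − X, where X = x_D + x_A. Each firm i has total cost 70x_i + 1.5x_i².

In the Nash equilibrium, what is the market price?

Firm D's profit: π = x_D(394 − (x_D + x_A)) − 70x_D − 1.5x_D².
∂π/∂x_D = 324 − 5x_D − x_A = 0, so x_D = 64.8 − 0.2x_A.
The game is symmetric, so in equilibrium x_A = x_D: the reaction function gives 1.2x_D = 64.8, hence x_D = 54.
Equilibrium price: P = 394 − 108 = 286.

286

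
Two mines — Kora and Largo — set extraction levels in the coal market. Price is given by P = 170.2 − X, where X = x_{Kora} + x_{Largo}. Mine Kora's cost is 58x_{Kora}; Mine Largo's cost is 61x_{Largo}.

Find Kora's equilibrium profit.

Mine Kora's profit: π = x_{Kora}(170.2 − (x_{Kora} + x_{Largo})) − 58x_{Kora}.
∂π/∂x_{Kora} = 112.2 − 2x_{Kora} − x_{Largo} = 0, so x_{Kora} = 56.1 − 0.5x_{Largo}.
By the same steps for Largo: x_{Largo} = 54.6 − 0.5x_{Kora}.
Plugging x_{Largo} into Kora's best response: x_{Kora} = 56.1 − 0.5(54.6 − 0.5x_{Kora}) ⇒ 0.75x_{Kora} = 28.8, so x_{Kora} = 38.4.
Then x_{Largo} = 54.6 − 0.5·38.4 = 35.4.
Price P = 170.2 − 73.8 = 96.4.
Kora's profit: (96.4 − 58)·38.4 = 1474.56.

1474.56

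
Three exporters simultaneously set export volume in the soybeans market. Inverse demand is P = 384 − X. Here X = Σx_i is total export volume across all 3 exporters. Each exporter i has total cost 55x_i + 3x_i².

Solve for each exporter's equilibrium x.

A representative exporter's profit is π_i = x_i(384 − X) − 55x_i − 3x_i², with X = x_i + Σ_{j≠i} x_j.
First-order condition: 329 − 8x_i − Σ_{j≠i} x_j = 0.
In a symmetric equilibrium every exporter chooses the same x, so Σ_{j≠i} x_j = 2x. The condition becomes 329 − 10x = 0, giving x = 329/10 = 32.9.

32.9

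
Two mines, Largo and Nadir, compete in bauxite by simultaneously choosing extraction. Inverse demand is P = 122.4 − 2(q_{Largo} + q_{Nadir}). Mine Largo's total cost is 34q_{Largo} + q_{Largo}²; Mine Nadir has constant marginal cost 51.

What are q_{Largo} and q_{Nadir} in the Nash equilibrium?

Mine Largo's profit: π = q_{Largo}(122.4 − 2(q_{Largo} + q_{Nadir})) − 34q_{Largo} − q_{Largo}².
∂π/∂q_{Largo} = 88.4 − 6q_{Largo} − 2q_{Nadir} = 0, so q_{Largo} = 221/15 − (1/3)q_{Nadir}.
For Nadir: ∂π/∂q_{Nadir} = 71.4 − 4q_{Nadir} − 2q_{Largo} = 0 ⇒ q_{Nadir} = 17.85 − 0.5q_{Largo}.
Substituting the second reaction function into the first: q_{Largo} = 221/15 − (1/3)(17.85 − 0.5q_{Largo}), which gives (5/6)q_{Largo} = 527/60 ⇒ q_{Largo} = 10.54.
Then q_{Nadir} = 17.85 − 0.5·10.54 = 12.58.

10.54, 12.58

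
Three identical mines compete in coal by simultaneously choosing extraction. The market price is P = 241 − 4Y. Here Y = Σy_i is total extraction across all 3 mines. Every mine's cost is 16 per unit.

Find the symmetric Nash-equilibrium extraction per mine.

A representative mine's profit is π_i = y_i(241 − 4Y) − 16y_i, with Y = y_i + Σ_{j≠i} y_j.
First-order condition: 225 − 8y_i − 4Σ_{j≠i} y_j = 0.
With identical mines, set every y_j = y: then 225 − 8y − 8y = 0, i.e. y = 225/16 = 14.0625.

14.0625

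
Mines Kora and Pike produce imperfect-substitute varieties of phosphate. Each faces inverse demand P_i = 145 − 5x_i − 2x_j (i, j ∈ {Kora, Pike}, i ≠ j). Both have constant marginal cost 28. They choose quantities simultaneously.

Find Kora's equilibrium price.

76.75

Mine Kora's profit: π = x_{Kora}(145 − 5x_{Kora} − 2x_{Pike}) − 28x_{Kora}.
∂π/∂x_{Kora} = 117 − 10x_{Kora} − 2x_{Pike} = 0 ⇒ x_{Kora} = 11.7 − 0.2x_{Pike}.
By symmetry x_{Pike} = x_{Kora}; substituting into the reaction function, 1.2x_{Kora} = 11.7 and x_{Kora} = 9.75.
P_{Kora} = 145 − 5·9.75 − 2·9.75 = 76.75.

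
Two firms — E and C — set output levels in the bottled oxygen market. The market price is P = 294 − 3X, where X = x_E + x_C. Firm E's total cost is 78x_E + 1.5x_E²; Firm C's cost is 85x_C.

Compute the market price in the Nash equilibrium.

Firm E's profit: π = x_E(294 − 3(x_E + x_C)) − 78x_E − 1.5x_E².
∂π/∂x_E = 216 − 9x_E − 3x_C = 0, so x_E = 24 − (1/3)x_C.
For C: ∂π/∂x_C = 209 − 6x_C − 3x_E = 0 ⇒ x_C = 209/6 − 0.5x_E.
Substituting the second reaction function into the first: x_E = 24 − (1/3)(209/6 − 0.5x_E), which gives (5/6)x_E = 223/18 ⇒ x_E = 223/15.
Then x_C = 209/6 − 0.5·(223/15) = 27.4.
Equilibrium price: P = 294 − 3·(634/15) = 167.2.

167.2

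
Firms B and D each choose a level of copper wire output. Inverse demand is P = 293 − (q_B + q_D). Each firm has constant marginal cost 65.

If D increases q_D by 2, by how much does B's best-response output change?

-1

Firm B's profit: π = q_B(293 − (q_B + q_D)) − 65q_B.
∂π/∂q_B = 228 − 2q_B − q_D = 0, so q_B = 114 − 0.5q_D.
The reaction-function slope is −0.5, so a 2-unit rise in q_D moves q_B by −0.5 × 2 = −1. B's best response falls — the actions are strategic substitutes.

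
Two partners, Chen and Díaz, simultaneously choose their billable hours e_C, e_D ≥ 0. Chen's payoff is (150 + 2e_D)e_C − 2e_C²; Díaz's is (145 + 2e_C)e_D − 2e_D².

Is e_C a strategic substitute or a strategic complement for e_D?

Expanding Chen's payoff: 150e_C + 2e_De_C − 2e_C².
∂π/∂e_C = 150 + 2e_D − 4e_C = 0, so e_C = 37.5 + 0.5e_D.
The best-response slope de_C/de_D = 0.5 > 0: the reaction function is upward-sloping, so the choices are strategic complements.

strategic complements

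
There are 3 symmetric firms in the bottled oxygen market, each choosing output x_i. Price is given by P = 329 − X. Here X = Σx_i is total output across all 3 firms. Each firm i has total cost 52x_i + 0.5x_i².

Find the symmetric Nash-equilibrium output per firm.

55.4

A representative firm's profit is π_i = x_i(329 − X) − 52x_i − 0.5x_i², with X = x_i + Σ_{j≠i} x_j.
First-order condition: 277 − 3x_i − Σ_{j≠i} x_j = 0.
In a symmetric equilibrium every firm chooses the same x, so Σ_{j≠i} x_j = 2x. The condition becomes 277 − 5x = 0, giving x = 277/5 = 55.4.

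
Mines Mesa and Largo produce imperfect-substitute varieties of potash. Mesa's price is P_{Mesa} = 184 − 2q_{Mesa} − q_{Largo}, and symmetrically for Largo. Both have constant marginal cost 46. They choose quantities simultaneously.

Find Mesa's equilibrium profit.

1523.52

Mine Mesa's profit: π = q_{Mesa}(184 − 2q_{Mesa} − q_{Largo}) − 46q_{Mesa}.
∂π/∂q_{Mesa} = 138 − 4q_{Mesa} − q_{Largo} = 0 ⇒ q_{Mesa} = 34.5 − 0.25q_{Largo}.
By symmetry q_{Largo} = q_{Mesa}; substituting into the reaction function, 1.25q_{Mesa} = 34.5 and q_{Mesa} = 27.6.
P_{Mesa} = 184 − 2·27.6 − 27.6 = 101.2.
Profit = (101.2 − 46)·27.6 = 1523.52.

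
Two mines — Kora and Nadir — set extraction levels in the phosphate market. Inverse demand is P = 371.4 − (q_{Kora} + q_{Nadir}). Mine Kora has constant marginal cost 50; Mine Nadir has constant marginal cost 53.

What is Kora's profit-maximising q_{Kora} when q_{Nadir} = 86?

117.7

Mine Kora's profit: π = q_{Kora}(371.4 − (q_{Kora} + q_{Nadir})) − 50q_{Kora}.
∂π/∂q_{Kora} = 321.4 − 2q_{Kora} − q_{Nadir} = 0, so q_{Kora} = 160.7 − 0.5q_{Nadir}.
At q_{Nadir} = 86: q_{Kora} = 160.7 − 0.5·86 = 117.7.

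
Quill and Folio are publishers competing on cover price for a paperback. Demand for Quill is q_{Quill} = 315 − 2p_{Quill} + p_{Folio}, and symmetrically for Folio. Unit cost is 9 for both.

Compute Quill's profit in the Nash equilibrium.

20808

Quill's profit: π = (p_{Quill} − 9)(315 − 2p_{Quill} + p_{Folio}).
∂π/∂p_{Quill} = 333 − 4p_{Quill} + p_{Folio} = 0 ⇒ p_{Quill} = 83.25 + 0.25p_{Folio}.
The game is symmetric, so in equilibrium p_{Folio} = p_{Quill}: the reaction function gives 0.75p_{Quill} = 83.25, hence p_{Quill} = 111.
q_{Quill} = 315 − 2·111 + 111 = 204.
Profit = (111 − 9)·204 = 20808.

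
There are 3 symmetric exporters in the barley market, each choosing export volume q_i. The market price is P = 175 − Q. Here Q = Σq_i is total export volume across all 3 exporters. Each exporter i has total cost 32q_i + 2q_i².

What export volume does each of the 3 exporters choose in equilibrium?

A representative exporter's profit is π_i = q_i(175 − Q) − 32q_i − 2q_i², with Q = q_i + Σ_{j≠i} q_j.
First-order condition: 143 − 6q_i − Σ_{j≠i} q_j = 0.
With identical exporters, set every q_j = q: then 143 − 6q − 2q = 0, i.e. q = 143/8 = 17.875.

17.875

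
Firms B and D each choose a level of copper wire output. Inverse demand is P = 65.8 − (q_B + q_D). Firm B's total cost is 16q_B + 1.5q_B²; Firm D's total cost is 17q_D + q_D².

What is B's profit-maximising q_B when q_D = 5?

Firm B's profit: π = q_B(65.8 − (q_B + q_D)) − 16q_B − 1.5q_B².
∂π/∂q_B = 49.8 − 5q_B − q_D = 0, so q_B = 9.96 − 0.2q_D.
At q_D = 5: q_B = 9.96 − 0.2·5 = 8.96.

8.96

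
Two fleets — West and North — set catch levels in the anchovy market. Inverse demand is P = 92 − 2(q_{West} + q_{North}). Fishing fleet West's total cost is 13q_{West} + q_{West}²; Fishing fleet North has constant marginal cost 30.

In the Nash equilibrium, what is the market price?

51.4

Fishing fleet West's profit: π = q_{West}(92 − 2(q_{West} + q_{North})) − 13q_{West} − q_{West}².
∂π/∂q_{West} = 79 − 6q_{West} − 2q_{North} = 0, so q_{West} = 79/6 − (1/3)q_{North}.
For North: ∂π/∂q_{North} = 62 − 4q_{North} − 2q_{West} = 0 ⇒ q_{North} = 15.5 − 0.5q_{West}.
Substituting the second reaction function into the first: q_{West} = 79/6 − (1/3)(15.5 − 0.5q_{West}), which gives (5/6)q_{West} = 8 ⇒ q_{West} = 9.6.
Then q_{North} = 15.5 − 0.5·9.6 = 10.7.
Equilibrium price: P = 92 − 2·20.3 = 51.4.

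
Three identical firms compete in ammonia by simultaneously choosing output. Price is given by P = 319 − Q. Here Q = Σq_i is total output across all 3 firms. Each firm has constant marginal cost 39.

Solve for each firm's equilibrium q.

A representative firm's profit is π_i = q_i(319 − Q) − 39q_i, with Q = q_i + Σ_{j≠i} q_j.
First-order condition: 280 − 2q_i − Σ_{j≠i} q_j = 0.
Imposing symmetry (q_j = q for all j) turns Σ_{j≠i} q_j into 2q, so 280 = 4q and q = 70.

70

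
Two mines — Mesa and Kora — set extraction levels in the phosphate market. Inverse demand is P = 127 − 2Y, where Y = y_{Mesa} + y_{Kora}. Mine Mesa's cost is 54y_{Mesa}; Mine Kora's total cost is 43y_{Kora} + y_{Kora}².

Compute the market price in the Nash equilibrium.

Mine Mesa's profit: π = y_{Mesa}(127 − 2(y_{Mesa} + y_{Kora})) − 54y_{Mesa}.
∂π/∂y_{Mesa} = 73 − 4y_{Mesa} − 2y_{Kora} = 0, so y_{Mesa} = 18.25 − 0.5y_{Kora}.
For Kora: ∂π/∂y_{Kora} = 84 − 6y_{Kora} − 2y_{Mesa} = 0 ⇒ y_{Kora} = 14 − (1/3)y_{Mesa}.
Solving the two reaction functions simultaneously: (1 − (−0.5)(−1/3))y_{Mesa} = 18.25 − 0.5·14, so (5/6)y_{Mesa} = 11.25 and y_{Mesa} = 13.5.
Then y_{Kora} = 14 − (1/3)·13.5 = 9.5.
Equilibrium price: P = 127 − 2·23 = 81.

81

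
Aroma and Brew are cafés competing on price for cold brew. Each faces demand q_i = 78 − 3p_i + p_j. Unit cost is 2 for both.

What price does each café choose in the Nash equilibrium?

16.8

Aroma's profit: π = (p_{Aroma} − 2)(78 − 3p_{Aroma} + p_{Brew}).
∂π/∂p_{Aroma} = 84 − 6p_{Aroma} + p_{Brew} = 0 ⇒ p_{Aroma} = 14 + (1/6)p_{Brew}.
The game is symmetric, so in equilibrium p_{Brew} = p_{Aroma}: the reaction function gives (5/6)p_{Aroma} = 14, hence p_{Aroma} = 16.8.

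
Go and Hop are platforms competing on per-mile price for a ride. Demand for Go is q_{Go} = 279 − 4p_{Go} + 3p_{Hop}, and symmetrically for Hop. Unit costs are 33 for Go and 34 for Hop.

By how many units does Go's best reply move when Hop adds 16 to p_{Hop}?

Go's profit: π = (p_{Go} − 33)(279 − 4p_{Go} + 3p_{Hop}).
∂π/∂p_{Go} = 411 − 8p_{Go} + 3p_{Hop} = 0 ⇒ p_{Go} = 51.375 + 0.375p_{Hop}.
The reaction-function slope is 0.375, so a 16-unit rise in p_{Hop} moves p_{Go} by 0.375 × 16 = 6. Go's best response rises — the actions are strategic complements.

6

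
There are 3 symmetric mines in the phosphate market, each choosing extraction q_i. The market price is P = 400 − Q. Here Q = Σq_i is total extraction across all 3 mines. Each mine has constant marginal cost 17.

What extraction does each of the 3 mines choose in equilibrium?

A representative mine's profit is π_i = q_i(400 − Q) − 17q_i, with Q = q_i + Σ_{j≠i} q_j.
First-order condition: 383 − 2q_i − Σ_{j≠i} q_j = 0.
With identical mines, set every q_j = q: then 383 − 2q − 2q = 0, i.e. q = 383/4 = 95.75.

95.75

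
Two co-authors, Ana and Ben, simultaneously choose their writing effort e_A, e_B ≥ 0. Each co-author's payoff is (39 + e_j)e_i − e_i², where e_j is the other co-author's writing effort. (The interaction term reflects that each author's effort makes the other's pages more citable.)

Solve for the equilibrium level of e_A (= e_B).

Ana's payoff is (39 + e_B)e_A − e_A².
∂π/∂e_A = 39 + e_B − 2e_A = 0, so e_A = 19.5 + 0.5e_B.
The game is symmetric, so in equilibrium e_B = e_A: the reaction function gives 0.5e_A = 19.5, hence e_A = 39.

39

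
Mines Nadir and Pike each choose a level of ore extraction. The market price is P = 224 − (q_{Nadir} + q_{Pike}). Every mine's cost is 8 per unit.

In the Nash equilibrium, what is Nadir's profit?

Mine Nadir's profit: π = q_{Nadir}(224 − (q_{Nadir} + q_{Pike})) − 8q_{Nadir}.
∂π/∂q_{Nadir} = 216 − 2q_{Nadir} − q_{Pike} = 0, so q_{Nadir} = 108 − 0.5q_{Pike}.
Setting q_{Nadir} = q_{Pike} in the reaction function: q_{Nadir} = 108 − 0.5q_{Nadir}, so q_{Nadir} = 108 / 1.5 = 72.
Price P = 224 − 144 = 80.
Nadir's profit: (80 − 8)·72 = 5184.

5184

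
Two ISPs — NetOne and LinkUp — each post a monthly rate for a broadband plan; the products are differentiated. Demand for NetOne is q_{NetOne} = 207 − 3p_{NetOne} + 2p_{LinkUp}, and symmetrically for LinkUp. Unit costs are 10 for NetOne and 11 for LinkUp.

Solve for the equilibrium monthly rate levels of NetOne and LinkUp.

NetOne's profit: π = (p_{NetOne} − 10)(207 − 3p_{NetOne} + 2p_{LinkUp}).
∂π/∂p_{NetOne} = 237 − 6p_{NetOne} + 2p_{LinkUp} = 0 ⇒ p_{NetOne} = 39.5 + (1/3)p_{LinkUp}.
Similarly p_{LinkUp} = 40 + (1/3)p_{NetOne}.
Substituting the second reaction function into the first: p_{NetOne} = 39.5 + (1/3)(40 + (1/3)p_{NetOne}), which gives (8/9)p_{NetOne} = 317/6 ⇒ p_{NetOne} = 59.4375.
Then p_{LinkUp} = 40 + (1/3)·59.4375 = 59.8125.

59.4375, 59.8125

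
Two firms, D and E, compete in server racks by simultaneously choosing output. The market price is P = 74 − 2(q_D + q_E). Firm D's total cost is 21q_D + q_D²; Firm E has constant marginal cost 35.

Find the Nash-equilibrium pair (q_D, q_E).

Firm D's profit: π = q_D(74 − 2(q_D + q_E)) − 21q_D − q_D².
∂π/∂q_D = 53 − 6q_D − 2q_E = 0, so q_D = 53/6 − (1/3)q_E.
For E: ∂π/∂q_E = 39 − 4q_E − 2q_D = 0 ⇒ q_E = 9.75 − 0.5q_D.
Plugging q_E into D's best response: q_D = 53/6 − (1/3)(9.75 − 0.5q_D) ⇒ (5/6)q_D = 67/12, so q_D = 6.7.
Then q_E = 9.75 − 0.5·6.7 = 6.4.

6.7, 6.4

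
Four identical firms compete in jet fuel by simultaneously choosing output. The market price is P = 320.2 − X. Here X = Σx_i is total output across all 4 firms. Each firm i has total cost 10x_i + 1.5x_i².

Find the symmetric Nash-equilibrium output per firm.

A representative firm's profit is π_i = x_i(320.2 − X) − 10x_i − 1.5x_i², with X = x_i + Σ_{j≠i} x_j.
First-order condition: 310.2 − 5x_i − Σ_{j≠i} x_j = 0.
Imposing symmetry (x_j = x for all j) turns Σ_{j≠i} x_j into 3x, so 310.2 = 8x and x = 38.775.

38.775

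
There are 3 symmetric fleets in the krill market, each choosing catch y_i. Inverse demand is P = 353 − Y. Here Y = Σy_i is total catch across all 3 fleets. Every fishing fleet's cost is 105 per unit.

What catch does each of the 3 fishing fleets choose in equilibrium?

A representative fishing fleet's profit is π_i = y_i(353 − Y) − 105y_i, with Y = y_i + Σ_{j≠i} y_j.
First-order condition: 248 − 2y_i − Σ_{j≠i} y_j = 0.
With identical fishing fleets, set every y_j = y: then 248 − 2y − 2y = 0, i.e. y = 248/4 = 62.

62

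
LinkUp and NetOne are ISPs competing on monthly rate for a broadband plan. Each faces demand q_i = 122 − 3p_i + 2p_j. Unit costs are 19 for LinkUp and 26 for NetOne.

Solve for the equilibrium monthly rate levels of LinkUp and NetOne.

LinkUp's profit: π = (p_{LinkUp} − 19)(122 − 3p_{LinkUp} + 2p_{NetOne}).
∂π/∂p_{LinkUp} = 179 − 6p_{LinkUp} + 2p_{NetOne} = 0 ⇒ p_{LinkUp} = 179/6 + (1/3)p_{NetOne}.
Similarly p_{NetOne} = 100/3 + (1/3)p_{LinkUp}.
Solving the two reaction functions simultaneously: (1 − (1/3)(1/3))p_{LinkUp} = 179/6 + (1/3)·(100/3), so (8/9)p_{LinkUp} = 737/18 and p_{LinkUp} = 46.0625.
Then p_{NetOne} = 100/3 + (1/3)·46.0625 = 48.6875.

46.0625, 48.6875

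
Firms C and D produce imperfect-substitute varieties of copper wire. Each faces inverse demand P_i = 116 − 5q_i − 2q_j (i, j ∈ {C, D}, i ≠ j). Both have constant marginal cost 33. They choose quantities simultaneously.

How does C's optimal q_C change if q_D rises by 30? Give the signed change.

Firm C's profit: π = q_C(116 − 5q_C − 2q_D) − 33q_C.
∂π/∂q_C = 83 − 10q_C − 2q_D = 0 ⇒ q_C = 8.3 − 0.2q_D.
The reaction-function slope is −0.2, so a 30-unit rise in q_D moves q_C by −0.2 × 30 = −6. C's best response falls — the actions are strategic substitutes.

-6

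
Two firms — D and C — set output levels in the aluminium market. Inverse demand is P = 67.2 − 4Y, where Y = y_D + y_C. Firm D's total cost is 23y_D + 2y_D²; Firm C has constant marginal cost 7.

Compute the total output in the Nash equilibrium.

8.23

Firm D's profit: π = y_D(67.2 − 4(y_D + y_C)) − 23y_D − 2y_D².
∂π/∂y_D = 44.2 − 12y_D − 4y_C = 0, so y_D = 221/60 − (1/3)y_C.
For C: ∂π/∂y_C = 60.2 − 8y_C − 4y_D = 0 ⇒ y_C = 7.525 − 0.5y_D.
Solving the two reaction functions simultaneously: (1 − (−1/3)(−0.5))y_D = 221/60 − (1/3)·7.525, so (5/6)y_D = 1.175 and y_D = 1.41.
Then y_C = 7.525 − 0.5·1.41 = 6.82.
Total output: 1.41 + 6.82 = 8.23.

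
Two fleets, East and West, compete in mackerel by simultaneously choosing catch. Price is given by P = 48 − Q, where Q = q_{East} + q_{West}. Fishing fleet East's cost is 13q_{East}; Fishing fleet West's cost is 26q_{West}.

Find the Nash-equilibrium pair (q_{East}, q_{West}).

16, 3

Fishing fleet East's profit: π = q_{East}(48 − (q_{East} + q_{West})) − 13q_{East}.
∂π/∂q_{East} = 35 − 2q_{East} − q_{West} = 0, so q_{East} = 17.5 − 0.5q_{West}.
By the same steps for West: q_{West} = 11 − 0.5q_{East}.
Substituting the second reaction function into the first: q_{East} = 17.5 − 0.5(11 − 0.5q_{East}), which gives 0.75q_{East} = 12 ⇒ q_{East} = 16.
Then q_{West} = 11 − 0.5·16 = 3.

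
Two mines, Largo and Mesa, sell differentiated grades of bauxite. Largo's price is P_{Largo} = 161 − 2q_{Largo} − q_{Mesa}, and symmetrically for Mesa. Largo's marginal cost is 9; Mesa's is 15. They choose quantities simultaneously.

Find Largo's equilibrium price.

70.6

Mine Largo's profit: π = q_{Largo}(161 − 2q_{Largo} − q_{Mesa}) − 9q_{Largo}.
∂π/∂q_{Largo} = 152 − 4q_{Largo} − q_{Mesa} = 0 ⇒ q_{Largo} = 38 − 0.25q_{Mesa}.
Similarly q_{Mesa} = 36.5 − 0.25q_{Largo}.
Plugging q_{Mesa} into Largo's best response: q_{Largo} = 38 − 0.25(36.5 − 0.25q_{Largo}) ⇒ 0.9375q_{Largo} = 28.875, so q_{Largo} = 30.8.
Then q_{Mesa} = 36.5 − 0.25·30.8 = 28.8.
P_{Largo} = 161 − 2·30.8 − 28.8 = 70.6.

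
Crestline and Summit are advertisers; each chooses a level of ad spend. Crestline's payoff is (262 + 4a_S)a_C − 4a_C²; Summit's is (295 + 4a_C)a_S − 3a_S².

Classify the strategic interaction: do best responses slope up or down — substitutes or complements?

Expanding Crestline's payoff: 262a_C + 4a_Sa_C − 4a_C².
∂π/∂a_C = 262 + 4a_S − 8a_C = 0, so a_C = 32.75 + 0.5a_S.
The best-response slope da_C/da_S = 0.5 > 0: the reaction function is upward-sloping, so the choices are strategic complements.

strategic complements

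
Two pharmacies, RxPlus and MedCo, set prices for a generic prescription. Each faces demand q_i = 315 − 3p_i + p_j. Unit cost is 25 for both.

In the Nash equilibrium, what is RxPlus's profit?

8427

RxPlus's profit: π = (p_{RxPlus} − 25)(315 − 3p_{RxPlus} + p_{MedCo}).
∂π/∂p_{RxPlus} = 390 − 6p_{RxPlus} + p_{MedCo} = 0 ⇒ p_{RxPlus} = 65 + (1/6)p_{MedCo}.
By symmetry p_{MedCo} = p_{RxPlus}; substituting into the reaction function, (5/6)p_{RxPlus} = 65 and p_{RxPlus} = 78.
q_{RxPlus} = 315 − 3·78 + 78 = 159.
Profit = (78 − 25)·159 = 8427.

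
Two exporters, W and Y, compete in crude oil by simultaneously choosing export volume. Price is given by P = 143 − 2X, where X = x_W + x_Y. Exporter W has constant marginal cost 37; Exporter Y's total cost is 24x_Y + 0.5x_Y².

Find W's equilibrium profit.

666.125

Exporter W's profit: π = x_W(143 − 2(x_W + x_Y)) − 37x_W.
∂π/∂x_W = 106 − 4x_W − 2x_Y = 0, so x_W = 26.5 − 0.5x_Y.
For Y: ∂π/∂x_Y = 119 − 5x_Y − 2x_W = 0 ⇒ x_Y = 23.8 − 0.4x_W.
Plugging x_Y into W's best response: x_W = 26.5 − 0.5(23.8 − 0.4x_W) ⇒ 0.8x_W = 14.6, so x_W = 18.25.
Then x_Y = 23.8 − 0.4·18.25 = 16.5.
Price P = 143 − 2·34.75 = 73.5.
W's profit: (73.5 − 37)·18.25 = 666.125.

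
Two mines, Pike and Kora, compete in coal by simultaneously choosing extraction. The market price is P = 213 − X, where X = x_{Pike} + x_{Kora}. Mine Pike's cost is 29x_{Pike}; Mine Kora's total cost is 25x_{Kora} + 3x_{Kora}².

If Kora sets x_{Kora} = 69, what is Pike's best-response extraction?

Mine Pike's profit: π = x_{Pike}(213 − (x_{Pike} + x_{Kora})) − 29x_{Pike}.
∂π/∂x_{Pike} = 184 − 2x_{Pike} − x_{Kora} = 0, so x_{Pike} = 92 − 0.5x_{Kora}.
At x_{Kora} = 69: x_{Pike} = 92 − 0.5·69 = 57.5.

57.5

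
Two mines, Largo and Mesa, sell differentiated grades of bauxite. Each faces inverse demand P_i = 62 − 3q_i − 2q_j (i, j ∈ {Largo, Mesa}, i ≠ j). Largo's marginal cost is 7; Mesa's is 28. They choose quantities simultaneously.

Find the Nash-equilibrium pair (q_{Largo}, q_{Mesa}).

8.1875, 2.9375

Mine Largo's profit: π = q_{Largo}(62 − 3q_{Largo} − 2q_{Mesa}) − 7q_{Largo}.
∂π/∂q_{Largo} = 55 − 6q_{Largo} − 2q_{Mesa} = 0 ⇒ q_{Largo} = 55/6 − (1/3)q_{Mesa}.
Similarly q_{Mesa} = 17/3 − (1/3)q_{Largo}.
Solving the two reaction functions simultaneously: (1 − (−1/3)(−1/3))q_{Largo} = 55/6 − (1/3)·(17/3), so (8/9)q_{Largo} = 131/18 and q_{Largo} = 8.1875.
Then q_{Mesa} = 17/3 − (1/3)·8.1875 = 2.9375.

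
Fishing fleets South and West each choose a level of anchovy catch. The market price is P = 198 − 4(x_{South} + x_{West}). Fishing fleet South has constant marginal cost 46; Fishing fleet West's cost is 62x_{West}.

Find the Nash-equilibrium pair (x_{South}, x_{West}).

14, 10

Fishing fleet South's profit: π = x_{South}(198 − 4(x_{South} + x_{West})) − 46x_{South}.
∂π/∂x_{South} = 152 − 8x_{South} − 4x_{West} = 0, so x_{South} = 19 − 0.5x_{West}.
By the same steps for West: x_{West} = 17 − 0.5x_{South}.
Solving the two reaction functions simultaneously: (1 − (−0.5)(−0.5))x_{South} = 19 − 0.5·17, so 0.75x_{South} = 10.5 and x_{South} = 14.
Then x_{West} = 17 − 0.5·14 = 10.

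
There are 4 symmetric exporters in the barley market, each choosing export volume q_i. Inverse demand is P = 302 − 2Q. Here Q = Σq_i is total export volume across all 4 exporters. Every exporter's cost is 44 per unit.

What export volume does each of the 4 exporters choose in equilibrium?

25.8

A representative exporter's profit is π_i = q_i(302 − 2Q) − 44q_i, with Q = q_i + Σ_{j≠i} q_j.
First-order condition: 258 − 4q_i − 2Σ_{j≠i} q_j = 0.
With identical exporters, set every q_j = q: then 258 − 4q − 6q = 0, i.e. q = 258/10 = 25.8.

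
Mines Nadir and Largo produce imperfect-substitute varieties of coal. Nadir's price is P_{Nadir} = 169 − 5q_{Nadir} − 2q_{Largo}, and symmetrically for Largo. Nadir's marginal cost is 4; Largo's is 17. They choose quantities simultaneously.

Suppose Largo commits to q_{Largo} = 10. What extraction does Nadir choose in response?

Mine Nadir's profit: π = q_{Nadir}(169 − 5q_{Nadir} − 2q_{Largo}) − 4q_{Nadir}.
∂π/∂q_{Nadir} = 165 − 10q_{Nadir} − 2q_{Largo} = 0 ⇒ q_{Nadir} = 16.5 − 0.2q_{Largo}.
At q_{Largo} = 10: q_{Nadir} = 16.5 − 0.2·10 = 14.5.

14.5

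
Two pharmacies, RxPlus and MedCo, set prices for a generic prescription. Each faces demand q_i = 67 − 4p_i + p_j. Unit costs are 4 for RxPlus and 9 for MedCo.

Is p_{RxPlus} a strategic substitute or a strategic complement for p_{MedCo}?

strategic complements

RxPlus's profit: π = (p_{RxPlus} − 4)(67 − 4p_{RxPlus} + p_{MedCo}).
∂π/∂p_{RxPlus} = 83 − 8p_{RxPlus} + p_{MedCo} = 0 ⇒ p_{RxPlus} = 10.375 + 0.125p_{MedCo}.
The best-response slope dp_{RxPlus}/dp_{MedCo} = 0.125 > 0: the reaction function is upward-sloping, so the choices are strategic complements.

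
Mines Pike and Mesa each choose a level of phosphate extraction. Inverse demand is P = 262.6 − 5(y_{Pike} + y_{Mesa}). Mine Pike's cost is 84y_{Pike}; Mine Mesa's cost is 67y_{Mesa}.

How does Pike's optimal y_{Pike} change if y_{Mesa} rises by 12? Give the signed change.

-6

Mine Pike's profit: π = y_{Pike}(262.6 − 5(y_{Pike} + y_{Mesa})) − 84y_{Pike}.
∂π/∂y_{Pike} = 178.6 − 10y_{Pike} − 5y_{Mesa} = 0, so y_{Pike} = 17.86 − 0.5y_{Mesa}.
The reaction-function slope is −0.5, so a 12-unit rise in y_{Mesa} moves y_{Pike} by −0.5 × 12 = −6. Pike's best response falls — the actions are strategic substitutes.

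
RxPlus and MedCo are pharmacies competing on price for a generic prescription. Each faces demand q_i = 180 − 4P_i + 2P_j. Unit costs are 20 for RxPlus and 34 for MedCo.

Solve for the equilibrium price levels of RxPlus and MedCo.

RxPlus's profit: π = (P_{RxPlus} − 20)(180 − 4P_{RxPlus} + 2P_{MedCo}).
∂π/∂P_{RxPlus} = 260 − 8P_{RxPlus} + 2P_{MedCo} = 0 ⇒ P_{RxPlus} = 32.5 + 0.25P_{MedCo}.
Similarly P_{MedCo} = 39.5 + 0.25P_{RxPlus}.
Plugging P_{MedCo} into RxPlus's best response: P_{RxPlus} = 32.5 + 0.25(39.5 + 0.25P_{RxPlus}) ⇒ 0.9375P_{RxPlus} = 42.375, so P_{RxPlus} = 45.2.
Then P_{MedCo} = 39.5 + 0.25·45.2 = 50.8.

45.2, 50.8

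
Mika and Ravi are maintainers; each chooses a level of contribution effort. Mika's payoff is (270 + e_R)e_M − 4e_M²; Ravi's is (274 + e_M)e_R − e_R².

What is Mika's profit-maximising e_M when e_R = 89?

Expanding Mika's payoff: 270e_M + e_Re_M − 4e_M².
∂π/∂e_M = 270 + e_R − 8e_M = 0, so e_M = 33.75 + 0.125e_R.
At e_R = 89: e_M = 33.75 + 0.125·89 = 44.875.

44.875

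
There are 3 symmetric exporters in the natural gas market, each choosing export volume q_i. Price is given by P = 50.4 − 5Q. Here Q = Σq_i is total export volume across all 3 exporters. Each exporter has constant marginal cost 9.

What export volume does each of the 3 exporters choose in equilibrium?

2.07

A representative exporter's profit is π_i = q_i(50.4 − 5Q) − 9q_i, with Q = q_i + Σ_{j≠i} q_j.
First-order condition: 41.4 − 10q_i − 5Σ_{j≠i} q_j = 0.
Imposing symmetry (q_j = q for all j) turns Σ_{j≠i} q_j into 2q, so 41.4 = 20q and q = 2.07.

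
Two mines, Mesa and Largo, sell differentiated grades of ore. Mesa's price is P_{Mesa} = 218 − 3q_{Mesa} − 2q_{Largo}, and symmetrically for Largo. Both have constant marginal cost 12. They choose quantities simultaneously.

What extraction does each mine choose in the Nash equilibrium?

Mine Mesa's profit: π = q_{Mesa}(218 − 3q_{Mesa} − 2q_{Largo}) − 12q_{Mesa}.
∂π/∂q_{Mesa} = 206 − 6q_{Mesa} − 2q_{Largo} = 0 ⇒ q_{Mesa} = 103/3 − (1/3)q_{Largo}.
Setting q_{Mesa} = q_{Largo} in the reaction function: q_{Mesa} = 103/3 − (1/3)q_{Mesa}, so q_{Mesa} = (103/3) / (4/3) = 25.75.

25.75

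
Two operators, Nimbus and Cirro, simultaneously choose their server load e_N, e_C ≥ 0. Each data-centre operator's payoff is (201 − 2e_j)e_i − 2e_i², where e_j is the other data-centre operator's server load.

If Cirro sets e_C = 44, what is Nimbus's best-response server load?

28.25

Nimbus's payoff is (201 − 2e_C)e_N − 2e_N².
∂π/∂e_N = 201 − 2e_C − 4e_N = 0, so e_N = 50.25 − 0.5e_C.
At e_C = 44: e_N = 50.25 − 0.5·44 = 28.25.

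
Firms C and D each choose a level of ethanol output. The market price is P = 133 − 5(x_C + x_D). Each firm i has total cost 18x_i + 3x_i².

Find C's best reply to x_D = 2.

6.5625

Firm C's profit: π = x_C(133 − 5(x_C + x_D)) − 18x_C − 3x_C².
∂π/∂x_C = 115 − 16x_C − 5x_D = 0, so x_C = 7.1875 − 0.3125x_D.
At x_D = 2: x_C = 7.1875 − 0.3125·2 = 6.5625.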